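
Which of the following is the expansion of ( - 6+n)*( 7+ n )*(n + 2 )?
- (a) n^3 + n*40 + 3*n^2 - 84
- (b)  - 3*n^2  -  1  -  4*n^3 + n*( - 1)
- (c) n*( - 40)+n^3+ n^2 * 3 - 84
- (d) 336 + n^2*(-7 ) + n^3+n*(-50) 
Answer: c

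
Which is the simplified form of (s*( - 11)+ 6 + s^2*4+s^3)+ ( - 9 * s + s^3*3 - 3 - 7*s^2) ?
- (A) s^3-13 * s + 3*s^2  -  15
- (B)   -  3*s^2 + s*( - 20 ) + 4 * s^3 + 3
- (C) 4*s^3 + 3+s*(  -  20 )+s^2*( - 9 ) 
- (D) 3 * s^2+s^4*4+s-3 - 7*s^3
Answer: B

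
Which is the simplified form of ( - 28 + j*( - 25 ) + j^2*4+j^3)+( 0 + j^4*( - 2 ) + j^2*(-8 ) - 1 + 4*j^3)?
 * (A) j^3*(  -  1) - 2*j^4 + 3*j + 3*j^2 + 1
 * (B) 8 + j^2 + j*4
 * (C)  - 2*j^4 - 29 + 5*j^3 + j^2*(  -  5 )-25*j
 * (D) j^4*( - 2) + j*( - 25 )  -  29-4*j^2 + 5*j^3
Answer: D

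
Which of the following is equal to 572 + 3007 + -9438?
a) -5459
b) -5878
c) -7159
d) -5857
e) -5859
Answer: e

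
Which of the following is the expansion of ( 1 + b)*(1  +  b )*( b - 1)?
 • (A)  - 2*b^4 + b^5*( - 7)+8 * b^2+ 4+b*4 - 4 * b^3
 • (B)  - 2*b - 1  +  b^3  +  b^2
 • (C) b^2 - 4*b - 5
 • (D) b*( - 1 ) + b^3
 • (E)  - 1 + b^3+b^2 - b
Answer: E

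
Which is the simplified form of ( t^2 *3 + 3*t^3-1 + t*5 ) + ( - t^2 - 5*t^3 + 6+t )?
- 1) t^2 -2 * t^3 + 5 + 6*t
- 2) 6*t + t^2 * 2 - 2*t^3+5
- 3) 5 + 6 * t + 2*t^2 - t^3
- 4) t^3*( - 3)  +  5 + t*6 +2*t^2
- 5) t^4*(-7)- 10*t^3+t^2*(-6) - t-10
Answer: 2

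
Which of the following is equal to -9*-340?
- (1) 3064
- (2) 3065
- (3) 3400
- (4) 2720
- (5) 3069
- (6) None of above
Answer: 6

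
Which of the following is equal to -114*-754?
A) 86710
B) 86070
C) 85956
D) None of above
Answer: C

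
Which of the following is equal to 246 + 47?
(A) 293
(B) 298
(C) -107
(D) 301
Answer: A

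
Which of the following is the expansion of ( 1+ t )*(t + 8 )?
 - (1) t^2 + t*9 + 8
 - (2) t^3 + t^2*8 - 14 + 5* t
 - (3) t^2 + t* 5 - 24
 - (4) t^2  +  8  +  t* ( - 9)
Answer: 1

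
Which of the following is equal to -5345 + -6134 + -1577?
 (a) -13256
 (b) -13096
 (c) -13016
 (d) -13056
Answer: d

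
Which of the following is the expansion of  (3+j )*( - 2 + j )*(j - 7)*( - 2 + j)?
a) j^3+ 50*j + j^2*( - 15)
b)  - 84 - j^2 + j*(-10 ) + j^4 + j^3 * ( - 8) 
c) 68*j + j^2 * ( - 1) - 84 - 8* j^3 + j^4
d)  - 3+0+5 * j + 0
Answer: c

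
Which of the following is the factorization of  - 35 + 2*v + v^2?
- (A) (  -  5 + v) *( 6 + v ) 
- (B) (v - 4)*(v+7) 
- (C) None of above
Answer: C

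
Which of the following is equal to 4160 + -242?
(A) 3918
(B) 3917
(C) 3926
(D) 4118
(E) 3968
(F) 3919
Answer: A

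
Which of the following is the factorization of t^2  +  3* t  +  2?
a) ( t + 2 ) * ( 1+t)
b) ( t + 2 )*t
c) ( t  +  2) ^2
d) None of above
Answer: a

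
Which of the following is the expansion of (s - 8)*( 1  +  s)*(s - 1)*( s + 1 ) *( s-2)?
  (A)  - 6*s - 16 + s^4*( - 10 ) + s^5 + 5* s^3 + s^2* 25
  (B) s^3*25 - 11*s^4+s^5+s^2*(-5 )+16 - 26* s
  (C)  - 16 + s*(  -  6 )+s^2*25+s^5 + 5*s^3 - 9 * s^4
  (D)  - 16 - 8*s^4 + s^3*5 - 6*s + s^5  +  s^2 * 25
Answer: C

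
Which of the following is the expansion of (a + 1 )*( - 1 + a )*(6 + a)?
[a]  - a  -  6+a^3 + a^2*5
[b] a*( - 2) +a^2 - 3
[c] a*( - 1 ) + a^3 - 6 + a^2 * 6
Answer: c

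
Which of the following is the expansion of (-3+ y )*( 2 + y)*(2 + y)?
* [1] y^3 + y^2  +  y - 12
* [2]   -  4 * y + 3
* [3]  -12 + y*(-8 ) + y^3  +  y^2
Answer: 3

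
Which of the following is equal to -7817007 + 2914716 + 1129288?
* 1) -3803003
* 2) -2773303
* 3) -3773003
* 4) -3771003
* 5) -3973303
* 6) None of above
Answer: 3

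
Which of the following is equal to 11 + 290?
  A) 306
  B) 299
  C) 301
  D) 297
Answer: C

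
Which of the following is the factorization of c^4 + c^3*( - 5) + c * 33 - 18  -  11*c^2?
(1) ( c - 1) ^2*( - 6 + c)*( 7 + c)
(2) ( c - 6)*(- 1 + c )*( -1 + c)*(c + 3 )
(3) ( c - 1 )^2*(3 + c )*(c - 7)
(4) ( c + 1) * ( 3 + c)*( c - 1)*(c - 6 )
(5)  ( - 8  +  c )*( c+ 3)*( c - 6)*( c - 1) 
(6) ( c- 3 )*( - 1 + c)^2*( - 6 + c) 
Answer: 2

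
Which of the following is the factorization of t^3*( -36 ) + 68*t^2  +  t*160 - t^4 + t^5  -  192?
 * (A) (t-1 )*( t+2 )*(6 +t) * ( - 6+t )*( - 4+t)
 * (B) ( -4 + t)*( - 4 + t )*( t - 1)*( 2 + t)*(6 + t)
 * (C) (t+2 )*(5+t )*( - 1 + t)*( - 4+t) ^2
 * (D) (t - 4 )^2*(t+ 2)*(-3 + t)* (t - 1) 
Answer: B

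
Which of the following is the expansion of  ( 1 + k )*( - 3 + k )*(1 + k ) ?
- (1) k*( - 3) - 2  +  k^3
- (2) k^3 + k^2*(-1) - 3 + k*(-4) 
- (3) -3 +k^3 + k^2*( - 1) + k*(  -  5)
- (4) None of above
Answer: 3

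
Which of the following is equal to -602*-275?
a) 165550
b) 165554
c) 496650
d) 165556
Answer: a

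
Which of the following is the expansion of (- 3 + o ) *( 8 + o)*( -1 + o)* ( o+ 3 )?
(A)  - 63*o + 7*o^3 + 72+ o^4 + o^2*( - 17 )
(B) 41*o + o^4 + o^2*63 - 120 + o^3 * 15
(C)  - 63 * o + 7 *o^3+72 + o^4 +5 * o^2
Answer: A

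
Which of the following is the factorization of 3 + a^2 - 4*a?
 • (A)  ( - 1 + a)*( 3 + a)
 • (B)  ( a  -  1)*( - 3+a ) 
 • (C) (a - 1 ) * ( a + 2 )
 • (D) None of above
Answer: B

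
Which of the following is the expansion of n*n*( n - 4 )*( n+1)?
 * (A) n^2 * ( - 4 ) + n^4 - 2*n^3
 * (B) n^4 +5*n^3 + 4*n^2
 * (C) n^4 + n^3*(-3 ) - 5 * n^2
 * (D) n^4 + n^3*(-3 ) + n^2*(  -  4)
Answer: D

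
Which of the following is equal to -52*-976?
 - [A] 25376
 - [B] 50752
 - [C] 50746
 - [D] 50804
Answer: B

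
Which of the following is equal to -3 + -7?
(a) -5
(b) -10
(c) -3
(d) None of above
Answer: b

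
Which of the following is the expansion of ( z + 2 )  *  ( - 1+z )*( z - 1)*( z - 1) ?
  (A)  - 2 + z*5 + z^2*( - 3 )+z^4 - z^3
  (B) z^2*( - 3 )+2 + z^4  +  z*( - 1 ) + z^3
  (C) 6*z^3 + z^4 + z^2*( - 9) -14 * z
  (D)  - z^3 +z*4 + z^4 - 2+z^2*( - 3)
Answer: A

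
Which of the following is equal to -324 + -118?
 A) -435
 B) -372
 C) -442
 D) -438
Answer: C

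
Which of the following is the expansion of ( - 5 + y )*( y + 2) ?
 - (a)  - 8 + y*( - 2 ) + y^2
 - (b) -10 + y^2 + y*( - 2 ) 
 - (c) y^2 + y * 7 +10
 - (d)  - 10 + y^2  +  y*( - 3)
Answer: d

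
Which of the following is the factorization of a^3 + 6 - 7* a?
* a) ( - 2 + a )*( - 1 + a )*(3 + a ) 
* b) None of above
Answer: a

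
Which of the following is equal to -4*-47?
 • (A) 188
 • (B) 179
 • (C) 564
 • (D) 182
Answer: A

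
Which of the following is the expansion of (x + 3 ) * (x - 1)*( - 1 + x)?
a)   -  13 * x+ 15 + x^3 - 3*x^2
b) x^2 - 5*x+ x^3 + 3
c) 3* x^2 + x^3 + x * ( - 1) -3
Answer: b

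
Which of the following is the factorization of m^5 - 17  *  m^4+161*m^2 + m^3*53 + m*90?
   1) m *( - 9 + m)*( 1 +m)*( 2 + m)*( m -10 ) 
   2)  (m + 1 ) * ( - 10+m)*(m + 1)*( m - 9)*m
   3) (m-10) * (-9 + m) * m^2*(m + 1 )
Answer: 2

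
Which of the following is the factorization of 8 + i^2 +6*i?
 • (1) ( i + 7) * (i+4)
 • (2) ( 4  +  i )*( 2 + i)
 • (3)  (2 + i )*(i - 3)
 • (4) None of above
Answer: 2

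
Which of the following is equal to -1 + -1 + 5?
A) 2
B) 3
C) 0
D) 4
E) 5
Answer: B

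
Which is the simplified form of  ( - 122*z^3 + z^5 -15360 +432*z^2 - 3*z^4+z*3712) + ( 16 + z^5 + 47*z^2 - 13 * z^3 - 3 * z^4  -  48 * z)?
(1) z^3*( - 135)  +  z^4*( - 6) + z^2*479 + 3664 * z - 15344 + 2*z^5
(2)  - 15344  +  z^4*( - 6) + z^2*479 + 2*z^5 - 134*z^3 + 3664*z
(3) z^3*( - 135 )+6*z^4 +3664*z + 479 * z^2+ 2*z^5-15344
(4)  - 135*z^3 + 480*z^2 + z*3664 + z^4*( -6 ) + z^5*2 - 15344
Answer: 1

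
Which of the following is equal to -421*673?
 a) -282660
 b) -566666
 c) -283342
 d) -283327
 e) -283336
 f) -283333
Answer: f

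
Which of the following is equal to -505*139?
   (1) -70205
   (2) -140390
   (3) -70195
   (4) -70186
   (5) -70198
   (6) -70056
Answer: 3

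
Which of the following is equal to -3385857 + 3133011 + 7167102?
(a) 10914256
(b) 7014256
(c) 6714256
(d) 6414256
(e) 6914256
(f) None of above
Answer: e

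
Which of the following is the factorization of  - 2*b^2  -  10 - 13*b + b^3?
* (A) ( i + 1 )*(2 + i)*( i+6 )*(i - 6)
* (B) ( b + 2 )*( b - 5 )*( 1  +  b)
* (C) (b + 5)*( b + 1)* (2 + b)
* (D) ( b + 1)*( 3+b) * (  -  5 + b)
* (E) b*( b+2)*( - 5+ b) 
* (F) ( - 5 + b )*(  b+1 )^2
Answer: B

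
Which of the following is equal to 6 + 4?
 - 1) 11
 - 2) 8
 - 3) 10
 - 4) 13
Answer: 3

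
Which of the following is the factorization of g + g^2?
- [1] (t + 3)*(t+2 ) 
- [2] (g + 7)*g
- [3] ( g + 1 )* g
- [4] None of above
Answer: 3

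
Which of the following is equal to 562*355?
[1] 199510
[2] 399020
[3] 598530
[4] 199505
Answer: 1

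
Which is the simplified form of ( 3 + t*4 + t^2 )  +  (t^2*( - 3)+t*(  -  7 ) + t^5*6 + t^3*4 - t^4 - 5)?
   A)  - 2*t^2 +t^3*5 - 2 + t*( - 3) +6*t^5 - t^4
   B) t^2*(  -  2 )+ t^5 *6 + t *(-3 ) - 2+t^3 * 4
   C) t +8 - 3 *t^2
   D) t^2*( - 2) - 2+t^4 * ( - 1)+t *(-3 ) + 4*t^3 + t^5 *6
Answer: D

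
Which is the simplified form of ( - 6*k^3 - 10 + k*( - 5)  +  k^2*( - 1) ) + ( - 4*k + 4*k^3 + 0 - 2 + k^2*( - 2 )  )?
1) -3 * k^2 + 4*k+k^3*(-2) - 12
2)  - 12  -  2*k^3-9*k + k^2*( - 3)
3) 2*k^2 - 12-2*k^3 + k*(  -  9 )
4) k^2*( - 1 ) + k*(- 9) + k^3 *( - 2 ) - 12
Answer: 2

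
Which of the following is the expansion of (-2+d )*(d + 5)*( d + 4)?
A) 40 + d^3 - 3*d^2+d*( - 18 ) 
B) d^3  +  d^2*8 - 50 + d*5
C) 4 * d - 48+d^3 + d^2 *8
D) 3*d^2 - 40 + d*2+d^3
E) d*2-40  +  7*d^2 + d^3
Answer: E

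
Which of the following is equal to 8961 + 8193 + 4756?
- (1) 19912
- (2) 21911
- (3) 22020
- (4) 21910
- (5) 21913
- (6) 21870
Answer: 4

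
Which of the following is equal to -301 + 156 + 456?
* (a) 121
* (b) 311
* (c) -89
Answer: b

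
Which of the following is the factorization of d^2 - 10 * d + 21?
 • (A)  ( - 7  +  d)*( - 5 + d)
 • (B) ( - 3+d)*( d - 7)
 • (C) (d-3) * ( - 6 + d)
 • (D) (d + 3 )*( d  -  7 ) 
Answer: B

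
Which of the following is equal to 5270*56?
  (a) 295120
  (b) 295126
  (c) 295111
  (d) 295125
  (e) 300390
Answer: a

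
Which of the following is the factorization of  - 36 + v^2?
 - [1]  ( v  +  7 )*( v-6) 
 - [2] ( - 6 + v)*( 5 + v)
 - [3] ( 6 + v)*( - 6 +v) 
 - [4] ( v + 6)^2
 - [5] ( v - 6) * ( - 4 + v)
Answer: 3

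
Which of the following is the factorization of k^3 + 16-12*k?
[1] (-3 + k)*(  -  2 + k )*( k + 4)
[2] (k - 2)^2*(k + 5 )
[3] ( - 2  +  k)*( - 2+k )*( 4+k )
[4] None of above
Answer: 3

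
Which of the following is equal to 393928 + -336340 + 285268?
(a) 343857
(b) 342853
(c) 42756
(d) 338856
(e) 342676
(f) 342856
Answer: f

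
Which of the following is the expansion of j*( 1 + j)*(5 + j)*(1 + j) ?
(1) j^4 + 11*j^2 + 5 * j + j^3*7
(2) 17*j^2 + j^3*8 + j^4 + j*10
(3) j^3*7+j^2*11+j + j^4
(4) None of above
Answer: 1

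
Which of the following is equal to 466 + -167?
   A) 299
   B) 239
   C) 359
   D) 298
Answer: A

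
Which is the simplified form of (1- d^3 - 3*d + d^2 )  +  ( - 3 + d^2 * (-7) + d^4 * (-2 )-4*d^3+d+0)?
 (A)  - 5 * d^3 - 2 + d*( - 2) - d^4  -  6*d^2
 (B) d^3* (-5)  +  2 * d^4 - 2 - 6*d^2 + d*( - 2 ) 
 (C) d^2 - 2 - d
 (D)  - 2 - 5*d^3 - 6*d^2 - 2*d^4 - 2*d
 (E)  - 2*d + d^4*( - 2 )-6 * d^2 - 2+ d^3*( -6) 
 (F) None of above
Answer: D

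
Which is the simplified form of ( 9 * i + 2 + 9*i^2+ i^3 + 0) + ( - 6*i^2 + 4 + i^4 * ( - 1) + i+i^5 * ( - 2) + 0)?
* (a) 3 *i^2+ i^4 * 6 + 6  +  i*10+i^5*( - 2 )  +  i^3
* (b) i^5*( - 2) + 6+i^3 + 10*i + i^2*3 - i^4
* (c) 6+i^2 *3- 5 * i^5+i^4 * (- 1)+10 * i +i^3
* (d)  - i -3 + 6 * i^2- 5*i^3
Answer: b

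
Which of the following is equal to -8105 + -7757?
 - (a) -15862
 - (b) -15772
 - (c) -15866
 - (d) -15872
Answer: a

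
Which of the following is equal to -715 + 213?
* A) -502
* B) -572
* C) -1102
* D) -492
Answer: A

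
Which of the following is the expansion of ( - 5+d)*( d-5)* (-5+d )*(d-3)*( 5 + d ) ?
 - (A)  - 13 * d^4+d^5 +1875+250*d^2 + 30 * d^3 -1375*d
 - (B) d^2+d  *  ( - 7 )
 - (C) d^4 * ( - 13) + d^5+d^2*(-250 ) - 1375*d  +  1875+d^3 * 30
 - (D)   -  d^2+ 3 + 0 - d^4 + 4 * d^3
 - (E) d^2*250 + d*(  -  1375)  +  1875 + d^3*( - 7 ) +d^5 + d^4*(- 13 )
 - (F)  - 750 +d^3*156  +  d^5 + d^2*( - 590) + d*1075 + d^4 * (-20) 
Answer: A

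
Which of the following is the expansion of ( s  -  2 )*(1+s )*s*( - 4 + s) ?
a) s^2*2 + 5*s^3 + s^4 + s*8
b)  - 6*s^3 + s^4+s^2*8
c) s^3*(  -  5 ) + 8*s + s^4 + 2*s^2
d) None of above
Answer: c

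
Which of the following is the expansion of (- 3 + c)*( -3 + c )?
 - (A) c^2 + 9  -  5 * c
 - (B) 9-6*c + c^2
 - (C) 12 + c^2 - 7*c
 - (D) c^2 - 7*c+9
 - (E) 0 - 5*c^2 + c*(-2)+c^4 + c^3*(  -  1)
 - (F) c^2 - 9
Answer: B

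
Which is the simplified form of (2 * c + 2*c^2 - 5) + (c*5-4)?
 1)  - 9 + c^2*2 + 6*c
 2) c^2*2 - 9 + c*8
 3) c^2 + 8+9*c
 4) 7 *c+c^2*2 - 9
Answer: 4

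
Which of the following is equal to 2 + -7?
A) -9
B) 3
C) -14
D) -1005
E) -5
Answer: E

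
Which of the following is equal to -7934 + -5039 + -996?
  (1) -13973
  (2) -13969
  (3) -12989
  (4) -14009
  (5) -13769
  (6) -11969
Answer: 2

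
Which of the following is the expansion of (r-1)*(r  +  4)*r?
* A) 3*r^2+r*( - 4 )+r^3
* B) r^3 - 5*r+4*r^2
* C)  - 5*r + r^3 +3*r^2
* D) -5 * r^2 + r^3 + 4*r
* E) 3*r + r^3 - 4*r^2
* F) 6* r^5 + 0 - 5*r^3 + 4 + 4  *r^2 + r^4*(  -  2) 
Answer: A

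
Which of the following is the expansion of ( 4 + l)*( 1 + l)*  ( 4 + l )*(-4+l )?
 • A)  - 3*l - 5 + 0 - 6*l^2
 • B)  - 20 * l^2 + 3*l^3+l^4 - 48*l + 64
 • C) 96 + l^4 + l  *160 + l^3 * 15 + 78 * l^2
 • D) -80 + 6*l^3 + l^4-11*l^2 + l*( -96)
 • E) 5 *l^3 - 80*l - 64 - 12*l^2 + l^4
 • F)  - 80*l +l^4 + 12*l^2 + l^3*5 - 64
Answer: E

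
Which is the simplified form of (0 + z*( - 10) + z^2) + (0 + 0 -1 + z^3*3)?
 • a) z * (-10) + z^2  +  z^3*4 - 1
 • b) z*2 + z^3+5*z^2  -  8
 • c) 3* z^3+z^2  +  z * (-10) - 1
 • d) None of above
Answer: c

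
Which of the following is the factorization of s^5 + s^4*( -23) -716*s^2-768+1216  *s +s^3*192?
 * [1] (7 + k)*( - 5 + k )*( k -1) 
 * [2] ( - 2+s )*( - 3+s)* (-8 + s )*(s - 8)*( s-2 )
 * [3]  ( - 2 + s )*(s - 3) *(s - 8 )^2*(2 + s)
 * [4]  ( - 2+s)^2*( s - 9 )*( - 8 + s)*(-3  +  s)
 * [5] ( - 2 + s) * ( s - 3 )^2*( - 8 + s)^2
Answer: 2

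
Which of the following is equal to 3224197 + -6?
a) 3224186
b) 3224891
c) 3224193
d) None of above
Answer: d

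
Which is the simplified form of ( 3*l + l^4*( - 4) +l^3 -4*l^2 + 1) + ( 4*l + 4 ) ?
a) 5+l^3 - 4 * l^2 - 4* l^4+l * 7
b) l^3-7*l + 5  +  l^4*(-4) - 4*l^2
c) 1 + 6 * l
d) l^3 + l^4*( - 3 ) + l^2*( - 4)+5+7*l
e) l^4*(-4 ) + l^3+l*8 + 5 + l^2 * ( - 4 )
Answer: a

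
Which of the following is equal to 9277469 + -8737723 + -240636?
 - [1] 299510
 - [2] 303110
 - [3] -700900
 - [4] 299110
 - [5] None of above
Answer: 4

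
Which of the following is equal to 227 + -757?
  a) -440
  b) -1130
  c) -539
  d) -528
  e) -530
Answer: e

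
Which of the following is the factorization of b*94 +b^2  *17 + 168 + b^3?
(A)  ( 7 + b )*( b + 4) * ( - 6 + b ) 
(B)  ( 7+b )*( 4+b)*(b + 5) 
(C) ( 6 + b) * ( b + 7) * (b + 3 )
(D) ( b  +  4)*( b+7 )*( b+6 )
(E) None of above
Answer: D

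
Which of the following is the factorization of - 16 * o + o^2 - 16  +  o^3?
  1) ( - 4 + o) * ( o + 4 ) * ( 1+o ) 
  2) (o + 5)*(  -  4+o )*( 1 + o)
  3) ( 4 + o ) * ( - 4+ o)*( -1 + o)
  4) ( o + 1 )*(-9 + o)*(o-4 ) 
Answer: 1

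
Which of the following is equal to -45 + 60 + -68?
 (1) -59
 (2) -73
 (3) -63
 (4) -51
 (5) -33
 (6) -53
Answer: 6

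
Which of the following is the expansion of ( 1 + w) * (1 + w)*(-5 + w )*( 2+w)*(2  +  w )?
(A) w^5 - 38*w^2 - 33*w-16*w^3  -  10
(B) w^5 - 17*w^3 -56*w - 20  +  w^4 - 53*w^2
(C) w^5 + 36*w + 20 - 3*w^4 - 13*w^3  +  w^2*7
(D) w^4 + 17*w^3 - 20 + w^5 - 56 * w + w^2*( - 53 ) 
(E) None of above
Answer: B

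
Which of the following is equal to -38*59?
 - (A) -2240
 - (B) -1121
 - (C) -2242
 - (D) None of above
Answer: C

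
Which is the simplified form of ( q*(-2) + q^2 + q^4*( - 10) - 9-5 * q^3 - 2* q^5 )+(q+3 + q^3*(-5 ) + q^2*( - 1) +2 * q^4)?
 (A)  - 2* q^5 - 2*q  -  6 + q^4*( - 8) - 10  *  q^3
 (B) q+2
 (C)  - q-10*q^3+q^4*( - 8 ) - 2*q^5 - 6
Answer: C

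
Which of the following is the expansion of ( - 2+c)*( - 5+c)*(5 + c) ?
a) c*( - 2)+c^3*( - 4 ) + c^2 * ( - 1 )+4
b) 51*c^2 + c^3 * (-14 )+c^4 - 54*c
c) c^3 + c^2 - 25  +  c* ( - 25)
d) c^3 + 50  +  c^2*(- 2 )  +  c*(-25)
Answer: d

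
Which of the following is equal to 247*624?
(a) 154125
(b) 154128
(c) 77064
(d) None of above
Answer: b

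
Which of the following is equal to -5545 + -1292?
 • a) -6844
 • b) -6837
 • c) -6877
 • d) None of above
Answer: b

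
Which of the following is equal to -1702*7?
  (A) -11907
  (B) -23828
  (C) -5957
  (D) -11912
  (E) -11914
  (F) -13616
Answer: E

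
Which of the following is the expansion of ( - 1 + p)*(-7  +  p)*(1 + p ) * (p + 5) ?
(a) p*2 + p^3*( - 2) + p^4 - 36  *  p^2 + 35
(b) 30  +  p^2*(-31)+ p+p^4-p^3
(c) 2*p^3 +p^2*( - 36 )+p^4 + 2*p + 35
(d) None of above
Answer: a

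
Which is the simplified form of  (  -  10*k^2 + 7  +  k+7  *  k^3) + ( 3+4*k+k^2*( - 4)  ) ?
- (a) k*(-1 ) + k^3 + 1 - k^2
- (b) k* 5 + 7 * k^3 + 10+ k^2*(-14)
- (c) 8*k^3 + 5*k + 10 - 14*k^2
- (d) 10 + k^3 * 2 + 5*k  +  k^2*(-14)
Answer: b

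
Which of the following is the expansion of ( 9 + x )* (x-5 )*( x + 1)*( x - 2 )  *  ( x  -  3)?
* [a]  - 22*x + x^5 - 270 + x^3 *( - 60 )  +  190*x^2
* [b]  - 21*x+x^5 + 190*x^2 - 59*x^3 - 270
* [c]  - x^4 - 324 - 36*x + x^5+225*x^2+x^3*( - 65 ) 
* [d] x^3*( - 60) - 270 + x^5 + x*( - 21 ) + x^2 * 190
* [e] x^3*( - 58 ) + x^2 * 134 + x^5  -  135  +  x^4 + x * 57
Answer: d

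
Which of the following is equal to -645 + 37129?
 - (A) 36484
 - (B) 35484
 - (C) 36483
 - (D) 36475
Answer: A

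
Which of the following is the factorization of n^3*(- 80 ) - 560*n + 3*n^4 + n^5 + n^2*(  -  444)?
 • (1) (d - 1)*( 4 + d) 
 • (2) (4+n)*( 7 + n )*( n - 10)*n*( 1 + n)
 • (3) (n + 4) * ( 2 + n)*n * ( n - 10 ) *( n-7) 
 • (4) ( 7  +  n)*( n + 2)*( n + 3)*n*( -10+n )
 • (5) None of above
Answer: 5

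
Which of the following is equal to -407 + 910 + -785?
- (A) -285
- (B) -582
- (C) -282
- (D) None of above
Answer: C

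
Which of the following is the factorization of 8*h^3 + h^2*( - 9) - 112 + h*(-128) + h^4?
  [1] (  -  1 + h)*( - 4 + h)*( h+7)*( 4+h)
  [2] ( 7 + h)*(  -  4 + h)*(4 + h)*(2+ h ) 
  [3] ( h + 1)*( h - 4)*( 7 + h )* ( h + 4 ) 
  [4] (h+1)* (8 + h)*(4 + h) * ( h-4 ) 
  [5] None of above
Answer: 3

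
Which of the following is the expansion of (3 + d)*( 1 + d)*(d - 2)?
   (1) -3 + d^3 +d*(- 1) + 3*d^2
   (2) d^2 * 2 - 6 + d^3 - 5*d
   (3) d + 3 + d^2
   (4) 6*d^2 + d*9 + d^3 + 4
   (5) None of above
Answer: 2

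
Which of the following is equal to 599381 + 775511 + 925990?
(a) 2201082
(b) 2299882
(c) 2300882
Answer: c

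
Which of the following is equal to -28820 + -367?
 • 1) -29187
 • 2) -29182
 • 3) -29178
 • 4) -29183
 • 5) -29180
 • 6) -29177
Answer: 1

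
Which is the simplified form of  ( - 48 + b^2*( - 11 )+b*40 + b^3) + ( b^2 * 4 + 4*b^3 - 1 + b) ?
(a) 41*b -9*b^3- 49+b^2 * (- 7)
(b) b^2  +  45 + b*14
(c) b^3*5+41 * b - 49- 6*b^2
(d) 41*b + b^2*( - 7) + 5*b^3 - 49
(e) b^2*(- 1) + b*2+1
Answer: d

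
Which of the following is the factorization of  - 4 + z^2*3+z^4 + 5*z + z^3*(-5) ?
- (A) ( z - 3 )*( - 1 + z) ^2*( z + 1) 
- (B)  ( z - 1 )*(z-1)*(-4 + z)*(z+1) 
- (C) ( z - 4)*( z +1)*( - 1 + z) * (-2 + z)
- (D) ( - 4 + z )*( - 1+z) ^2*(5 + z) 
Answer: B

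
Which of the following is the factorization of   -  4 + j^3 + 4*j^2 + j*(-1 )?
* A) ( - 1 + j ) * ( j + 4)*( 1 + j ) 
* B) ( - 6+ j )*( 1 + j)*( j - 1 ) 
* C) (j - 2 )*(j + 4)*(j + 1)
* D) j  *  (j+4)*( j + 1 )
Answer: A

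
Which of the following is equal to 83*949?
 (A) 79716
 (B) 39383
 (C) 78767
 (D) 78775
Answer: C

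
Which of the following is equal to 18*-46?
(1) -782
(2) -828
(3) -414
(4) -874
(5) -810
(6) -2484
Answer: 2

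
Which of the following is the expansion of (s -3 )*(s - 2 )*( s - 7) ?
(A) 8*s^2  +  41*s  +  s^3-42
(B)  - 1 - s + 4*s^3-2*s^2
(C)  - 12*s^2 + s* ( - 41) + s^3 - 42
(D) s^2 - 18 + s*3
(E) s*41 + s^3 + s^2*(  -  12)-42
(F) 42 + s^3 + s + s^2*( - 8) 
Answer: E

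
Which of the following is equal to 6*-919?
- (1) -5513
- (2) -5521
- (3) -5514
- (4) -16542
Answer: 3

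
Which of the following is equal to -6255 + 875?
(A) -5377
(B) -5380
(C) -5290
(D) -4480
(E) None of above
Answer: B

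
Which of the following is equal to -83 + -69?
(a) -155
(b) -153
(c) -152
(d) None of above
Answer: c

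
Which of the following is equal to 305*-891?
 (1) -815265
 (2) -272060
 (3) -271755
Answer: 3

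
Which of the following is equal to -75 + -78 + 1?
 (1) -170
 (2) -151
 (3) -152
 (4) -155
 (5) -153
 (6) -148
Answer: 3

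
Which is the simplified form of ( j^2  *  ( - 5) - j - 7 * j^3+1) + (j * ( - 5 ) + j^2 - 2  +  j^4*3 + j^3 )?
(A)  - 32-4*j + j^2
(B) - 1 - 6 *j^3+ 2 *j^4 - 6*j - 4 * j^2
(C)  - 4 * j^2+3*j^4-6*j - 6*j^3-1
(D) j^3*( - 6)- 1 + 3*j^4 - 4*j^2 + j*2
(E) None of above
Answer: C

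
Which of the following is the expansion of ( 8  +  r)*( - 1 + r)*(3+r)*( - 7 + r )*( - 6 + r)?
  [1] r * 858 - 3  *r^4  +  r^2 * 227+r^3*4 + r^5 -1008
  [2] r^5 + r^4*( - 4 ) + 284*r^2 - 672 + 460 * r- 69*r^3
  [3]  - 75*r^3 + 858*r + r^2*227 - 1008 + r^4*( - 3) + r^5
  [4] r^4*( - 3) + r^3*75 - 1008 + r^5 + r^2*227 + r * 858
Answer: 3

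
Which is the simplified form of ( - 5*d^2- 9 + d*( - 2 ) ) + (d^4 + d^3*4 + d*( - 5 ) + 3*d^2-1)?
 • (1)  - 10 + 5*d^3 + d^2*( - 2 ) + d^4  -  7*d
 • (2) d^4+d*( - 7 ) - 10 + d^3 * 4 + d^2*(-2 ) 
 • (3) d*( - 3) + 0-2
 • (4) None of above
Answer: 2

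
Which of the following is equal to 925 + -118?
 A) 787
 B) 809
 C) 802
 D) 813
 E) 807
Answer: E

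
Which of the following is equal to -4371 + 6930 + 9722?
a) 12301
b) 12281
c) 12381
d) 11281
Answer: b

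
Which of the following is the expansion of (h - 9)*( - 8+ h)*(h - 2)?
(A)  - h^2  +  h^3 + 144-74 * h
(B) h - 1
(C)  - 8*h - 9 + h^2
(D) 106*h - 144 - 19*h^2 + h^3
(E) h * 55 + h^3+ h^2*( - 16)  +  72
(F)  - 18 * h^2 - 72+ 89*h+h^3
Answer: D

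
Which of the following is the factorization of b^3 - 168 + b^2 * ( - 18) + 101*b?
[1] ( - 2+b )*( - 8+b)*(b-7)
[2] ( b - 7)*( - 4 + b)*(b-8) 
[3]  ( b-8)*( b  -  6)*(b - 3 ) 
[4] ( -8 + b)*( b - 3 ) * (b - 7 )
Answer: 4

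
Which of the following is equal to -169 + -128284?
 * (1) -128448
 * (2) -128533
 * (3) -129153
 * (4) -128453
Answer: 4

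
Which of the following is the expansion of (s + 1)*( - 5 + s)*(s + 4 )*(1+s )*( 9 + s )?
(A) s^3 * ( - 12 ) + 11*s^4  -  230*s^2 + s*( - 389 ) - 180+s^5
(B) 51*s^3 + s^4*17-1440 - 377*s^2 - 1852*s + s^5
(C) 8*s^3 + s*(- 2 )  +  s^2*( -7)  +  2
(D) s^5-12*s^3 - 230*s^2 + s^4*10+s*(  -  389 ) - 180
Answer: D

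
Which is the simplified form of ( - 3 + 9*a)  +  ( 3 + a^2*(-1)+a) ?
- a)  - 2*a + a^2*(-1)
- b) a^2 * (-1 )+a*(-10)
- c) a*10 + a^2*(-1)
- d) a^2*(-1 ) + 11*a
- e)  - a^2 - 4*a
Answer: c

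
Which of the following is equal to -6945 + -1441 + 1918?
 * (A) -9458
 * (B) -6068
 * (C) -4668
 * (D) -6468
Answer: D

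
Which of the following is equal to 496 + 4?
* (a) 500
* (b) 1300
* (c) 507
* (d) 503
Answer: a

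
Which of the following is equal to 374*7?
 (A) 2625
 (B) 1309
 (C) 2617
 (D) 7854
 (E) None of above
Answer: E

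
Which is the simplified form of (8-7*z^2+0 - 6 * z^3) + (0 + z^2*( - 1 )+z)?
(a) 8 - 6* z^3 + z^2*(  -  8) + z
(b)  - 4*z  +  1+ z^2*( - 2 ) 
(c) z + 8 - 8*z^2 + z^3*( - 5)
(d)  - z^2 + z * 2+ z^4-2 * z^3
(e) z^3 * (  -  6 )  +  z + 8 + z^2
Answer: a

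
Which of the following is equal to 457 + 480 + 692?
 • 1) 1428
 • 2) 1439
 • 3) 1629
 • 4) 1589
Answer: 3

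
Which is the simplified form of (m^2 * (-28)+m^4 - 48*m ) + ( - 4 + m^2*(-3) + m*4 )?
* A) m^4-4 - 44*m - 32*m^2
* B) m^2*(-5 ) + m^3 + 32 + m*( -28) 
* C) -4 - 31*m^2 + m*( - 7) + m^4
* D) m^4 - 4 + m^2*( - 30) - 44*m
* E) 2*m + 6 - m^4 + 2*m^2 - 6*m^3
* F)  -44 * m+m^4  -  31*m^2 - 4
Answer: F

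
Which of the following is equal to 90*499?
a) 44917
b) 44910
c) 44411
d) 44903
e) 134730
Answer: b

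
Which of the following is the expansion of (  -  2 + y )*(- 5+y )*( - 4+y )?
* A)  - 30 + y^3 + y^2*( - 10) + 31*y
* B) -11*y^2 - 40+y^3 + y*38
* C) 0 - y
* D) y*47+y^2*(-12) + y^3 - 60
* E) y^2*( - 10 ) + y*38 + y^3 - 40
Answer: B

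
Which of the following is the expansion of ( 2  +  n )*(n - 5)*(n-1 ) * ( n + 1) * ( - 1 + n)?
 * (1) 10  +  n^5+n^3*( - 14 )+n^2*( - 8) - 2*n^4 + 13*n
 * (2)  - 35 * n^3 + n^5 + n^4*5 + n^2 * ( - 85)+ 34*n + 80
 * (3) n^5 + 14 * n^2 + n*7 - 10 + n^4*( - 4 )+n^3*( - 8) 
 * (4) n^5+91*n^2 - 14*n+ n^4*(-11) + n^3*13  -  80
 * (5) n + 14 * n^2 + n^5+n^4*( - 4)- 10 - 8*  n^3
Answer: 3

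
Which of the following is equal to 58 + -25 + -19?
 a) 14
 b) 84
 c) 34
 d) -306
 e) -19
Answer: a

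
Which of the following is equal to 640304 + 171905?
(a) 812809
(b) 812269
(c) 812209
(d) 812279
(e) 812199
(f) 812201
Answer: c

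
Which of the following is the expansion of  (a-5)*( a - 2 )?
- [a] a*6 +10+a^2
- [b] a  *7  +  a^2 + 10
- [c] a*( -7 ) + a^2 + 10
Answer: c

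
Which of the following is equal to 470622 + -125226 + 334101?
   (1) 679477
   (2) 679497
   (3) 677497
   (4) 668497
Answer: 2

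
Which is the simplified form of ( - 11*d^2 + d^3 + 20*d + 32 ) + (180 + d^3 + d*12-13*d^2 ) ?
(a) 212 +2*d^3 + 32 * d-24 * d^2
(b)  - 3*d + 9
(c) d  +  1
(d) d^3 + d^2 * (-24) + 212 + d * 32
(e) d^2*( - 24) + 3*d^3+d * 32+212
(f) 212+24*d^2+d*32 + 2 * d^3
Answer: a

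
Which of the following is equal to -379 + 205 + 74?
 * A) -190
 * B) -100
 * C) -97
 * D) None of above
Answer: B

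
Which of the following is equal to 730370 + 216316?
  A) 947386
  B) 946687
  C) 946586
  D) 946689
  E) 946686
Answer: E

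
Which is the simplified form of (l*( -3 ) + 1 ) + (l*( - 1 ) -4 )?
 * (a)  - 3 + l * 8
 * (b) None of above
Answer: b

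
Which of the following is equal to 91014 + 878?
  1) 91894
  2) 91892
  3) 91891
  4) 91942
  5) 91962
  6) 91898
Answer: 2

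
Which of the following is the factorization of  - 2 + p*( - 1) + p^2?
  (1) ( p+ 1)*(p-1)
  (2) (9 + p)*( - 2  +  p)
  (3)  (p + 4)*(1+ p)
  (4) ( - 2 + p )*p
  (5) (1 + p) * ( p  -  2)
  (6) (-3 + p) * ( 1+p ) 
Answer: 5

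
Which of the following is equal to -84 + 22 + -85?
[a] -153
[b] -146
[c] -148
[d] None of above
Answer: d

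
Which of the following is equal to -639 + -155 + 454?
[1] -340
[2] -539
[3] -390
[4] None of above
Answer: 1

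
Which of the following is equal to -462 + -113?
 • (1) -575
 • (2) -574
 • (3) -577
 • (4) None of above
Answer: 1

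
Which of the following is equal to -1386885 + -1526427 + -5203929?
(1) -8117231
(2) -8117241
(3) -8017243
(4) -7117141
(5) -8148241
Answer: 2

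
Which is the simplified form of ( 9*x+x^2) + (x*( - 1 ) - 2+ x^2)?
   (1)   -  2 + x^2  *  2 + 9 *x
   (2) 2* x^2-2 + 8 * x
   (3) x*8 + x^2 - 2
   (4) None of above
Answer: 2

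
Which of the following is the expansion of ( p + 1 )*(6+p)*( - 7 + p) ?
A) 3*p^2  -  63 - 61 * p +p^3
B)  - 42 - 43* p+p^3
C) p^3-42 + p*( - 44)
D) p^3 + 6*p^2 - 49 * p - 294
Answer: B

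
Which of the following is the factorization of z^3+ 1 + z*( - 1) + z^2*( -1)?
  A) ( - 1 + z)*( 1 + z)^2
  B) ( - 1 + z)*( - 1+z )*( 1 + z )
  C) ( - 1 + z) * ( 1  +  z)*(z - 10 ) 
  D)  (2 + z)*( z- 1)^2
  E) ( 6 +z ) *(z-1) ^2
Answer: B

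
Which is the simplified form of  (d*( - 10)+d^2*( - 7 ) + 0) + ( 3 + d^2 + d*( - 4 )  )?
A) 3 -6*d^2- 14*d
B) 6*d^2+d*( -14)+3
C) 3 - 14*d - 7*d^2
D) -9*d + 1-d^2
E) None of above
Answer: A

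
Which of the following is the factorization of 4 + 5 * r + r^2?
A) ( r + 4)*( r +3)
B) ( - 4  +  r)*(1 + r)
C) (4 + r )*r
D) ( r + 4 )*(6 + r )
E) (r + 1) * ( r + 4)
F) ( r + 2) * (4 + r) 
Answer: E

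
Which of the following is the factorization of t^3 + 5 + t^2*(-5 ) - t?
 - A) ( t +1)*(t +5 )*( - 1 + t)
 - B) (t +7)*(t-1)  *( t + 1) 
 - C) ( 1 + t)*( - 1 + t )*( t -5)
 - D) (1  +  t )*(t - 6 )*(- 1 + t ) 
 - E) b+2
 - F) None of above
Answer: C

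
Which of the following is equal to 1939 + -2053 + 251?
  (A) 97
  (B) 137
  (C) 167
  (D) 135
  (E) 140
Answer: B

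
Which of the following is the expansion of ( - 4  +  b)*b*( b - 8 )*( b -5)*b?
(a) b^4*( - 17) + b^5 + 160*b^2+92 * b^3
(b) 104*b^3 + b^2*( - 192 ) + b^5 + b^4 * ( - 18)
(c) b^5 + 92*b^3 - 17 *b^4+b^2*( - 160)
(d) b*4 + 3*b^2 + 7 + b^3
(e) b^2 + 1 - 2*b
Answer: c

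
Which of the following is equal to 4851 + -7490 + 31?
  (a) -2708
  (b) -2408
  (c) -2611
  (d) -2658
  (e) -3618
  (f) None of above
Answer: f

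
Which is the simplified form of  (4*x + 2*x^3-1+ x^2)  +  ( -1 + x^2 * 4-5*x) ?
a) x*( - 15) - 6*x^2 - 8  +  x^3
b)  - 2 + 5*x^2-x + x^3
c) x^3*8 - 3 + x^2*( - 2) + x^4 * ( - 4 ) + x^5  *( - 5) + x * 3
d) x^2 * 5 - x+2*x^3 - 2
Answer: d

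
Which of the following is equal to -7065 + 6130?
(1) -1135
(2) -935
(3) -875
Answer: 2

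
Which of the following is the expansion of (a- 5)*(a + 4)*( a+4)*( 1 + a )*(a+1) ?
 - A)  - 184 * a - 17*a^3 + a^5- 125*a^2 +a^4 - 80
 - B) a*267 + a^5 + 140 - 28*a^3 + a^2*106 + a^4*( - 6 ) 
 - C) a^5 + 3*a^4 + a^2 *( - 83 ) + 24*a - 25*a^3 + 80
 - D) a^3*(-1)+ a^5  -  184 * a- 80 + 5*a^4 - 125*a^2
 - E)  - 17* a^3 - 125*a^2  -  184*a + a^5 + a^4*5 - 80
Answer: E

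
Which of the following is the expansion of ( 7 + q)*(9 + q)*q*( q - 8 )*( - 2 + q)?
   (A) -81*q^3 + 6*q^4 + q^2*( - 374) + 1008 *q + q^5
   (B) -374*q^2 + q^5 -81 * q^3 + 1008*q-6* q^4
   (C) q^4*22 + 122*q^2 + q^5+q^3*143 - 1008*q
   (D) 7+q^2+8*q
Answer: A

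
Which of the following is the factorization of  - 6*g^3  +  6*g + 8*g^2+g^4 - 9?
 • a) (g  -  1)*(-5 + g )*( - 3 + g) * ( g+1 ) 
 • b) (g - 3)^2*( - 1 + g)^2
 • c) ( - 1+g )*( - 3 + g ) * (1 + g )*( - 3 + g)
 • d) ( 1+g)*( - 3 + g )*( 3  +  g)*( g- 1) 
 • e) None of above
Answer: c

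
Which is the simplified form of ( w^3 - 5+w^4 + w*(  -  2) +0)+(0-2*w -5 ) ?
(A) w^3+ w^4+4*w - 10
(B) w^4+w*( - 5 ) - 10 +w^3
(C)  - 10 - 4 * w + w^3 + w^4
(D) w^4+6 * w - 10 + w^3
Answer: C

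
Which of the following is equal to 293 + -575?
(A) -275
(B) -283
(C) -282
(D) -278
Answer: C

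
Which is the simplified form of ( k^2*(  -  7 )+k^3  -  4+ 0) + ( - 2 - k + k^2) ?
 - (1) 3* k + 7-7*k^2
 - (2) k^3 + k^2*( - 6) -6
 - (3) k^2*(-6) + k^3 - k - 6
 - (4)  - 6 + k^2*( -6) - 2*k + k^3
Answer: 3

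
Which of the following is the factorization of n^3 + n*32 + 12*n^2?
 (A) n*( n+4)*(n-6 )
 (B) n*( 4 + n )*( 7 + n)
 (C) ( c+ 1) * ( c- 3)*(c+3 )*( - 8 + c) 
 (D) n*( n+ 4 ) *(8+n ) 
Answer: D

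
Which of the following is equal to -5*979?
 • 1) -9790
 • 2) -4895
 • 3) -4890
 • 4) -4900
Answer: 2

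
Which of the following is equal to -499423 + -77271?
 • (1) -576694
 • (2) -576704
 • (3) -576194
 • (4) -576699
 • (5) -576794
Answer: 1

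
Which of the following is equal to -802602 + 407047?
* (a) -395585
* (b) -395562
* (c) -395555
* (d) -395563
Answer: c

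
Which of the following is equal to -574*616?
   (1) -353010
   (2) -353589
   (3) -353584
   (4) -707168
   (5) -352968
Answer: 3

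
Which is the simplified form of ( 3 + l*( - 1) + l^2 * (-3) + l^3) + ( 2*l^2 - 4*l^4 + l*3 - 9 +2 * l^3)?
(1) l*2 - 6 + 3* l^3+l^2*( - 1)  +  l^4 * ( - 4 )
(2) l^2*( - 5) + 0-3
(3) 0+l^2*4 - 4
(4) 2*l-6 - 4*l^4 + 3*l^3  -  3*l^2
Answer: 1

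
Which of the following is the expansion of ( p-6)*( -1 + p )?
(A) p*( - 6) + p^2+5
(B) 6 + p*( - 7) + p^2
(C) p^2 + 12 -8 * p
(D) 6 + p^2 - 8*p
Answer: B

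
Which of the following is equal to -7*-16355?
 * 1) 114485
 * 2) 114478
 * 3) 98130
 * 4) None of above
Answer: 1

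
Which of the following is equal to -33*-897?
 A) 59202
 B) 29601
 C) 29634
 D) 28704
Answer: B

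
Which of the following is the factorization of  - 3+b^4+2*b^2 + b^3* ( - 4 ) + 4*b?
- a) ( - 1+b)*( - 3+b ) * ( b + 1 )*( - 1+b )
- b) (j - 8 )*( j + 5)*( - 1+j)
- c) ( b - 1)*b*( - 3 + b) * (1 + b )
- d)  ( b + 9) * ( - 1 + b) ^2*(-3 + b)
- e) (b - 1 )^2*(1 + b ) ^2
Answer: a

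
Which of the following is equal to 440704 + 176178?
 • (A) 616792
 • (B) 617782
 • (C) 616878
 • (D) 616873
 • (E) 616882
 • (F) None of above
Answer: E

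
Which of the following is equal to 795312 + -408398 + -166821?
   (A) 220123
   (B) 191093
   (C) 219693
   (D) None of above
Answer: D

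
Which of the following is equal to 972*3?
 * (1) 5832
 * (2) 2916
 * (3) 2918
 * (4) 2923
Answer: 2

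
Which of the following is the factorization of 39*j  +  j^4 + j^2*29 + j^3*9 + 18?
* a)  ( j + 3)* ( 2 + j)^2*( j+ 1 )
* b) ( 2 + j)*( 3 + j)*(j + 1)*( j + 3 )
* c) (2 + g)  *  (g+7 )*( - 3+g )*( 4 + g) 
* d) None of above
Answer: b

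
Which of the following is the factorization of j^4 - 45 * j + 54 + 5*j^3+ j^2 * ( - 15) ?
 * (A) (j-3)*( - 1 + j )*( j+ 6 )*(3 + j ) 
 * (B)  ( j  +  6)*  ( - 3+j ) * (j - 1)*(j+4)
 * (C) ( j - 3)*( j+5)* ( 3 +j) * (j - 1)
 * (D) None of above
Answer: A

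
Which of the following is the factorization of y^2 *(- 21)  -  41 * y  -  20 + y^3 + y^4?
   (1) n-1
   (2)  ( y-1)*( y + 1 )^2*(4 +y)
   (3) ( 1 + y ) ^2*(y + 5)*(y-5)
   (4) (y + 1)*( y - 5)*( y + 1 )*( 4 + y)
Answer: 4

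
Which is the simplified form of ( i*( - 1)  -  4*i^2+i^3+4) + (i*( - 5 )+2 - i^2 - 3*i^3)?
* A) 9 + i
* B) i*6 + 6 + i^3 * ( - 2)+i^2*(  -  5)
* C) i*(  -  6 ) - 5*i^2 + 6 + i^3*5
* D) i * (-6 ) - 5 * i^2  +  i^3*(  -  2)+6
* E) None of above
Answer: D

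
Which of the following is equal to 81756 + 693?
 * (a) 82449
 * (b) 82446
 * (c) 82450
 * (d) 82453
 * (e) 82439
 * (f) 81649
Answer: a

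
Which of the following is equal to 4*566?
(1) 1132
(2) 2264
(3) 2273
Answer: 2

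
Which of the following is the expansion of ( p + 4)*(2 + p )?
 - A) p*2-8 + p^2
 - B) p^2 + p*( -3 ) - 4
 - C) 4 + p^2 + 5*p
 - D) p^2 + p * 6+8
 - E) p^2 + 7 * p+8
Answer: D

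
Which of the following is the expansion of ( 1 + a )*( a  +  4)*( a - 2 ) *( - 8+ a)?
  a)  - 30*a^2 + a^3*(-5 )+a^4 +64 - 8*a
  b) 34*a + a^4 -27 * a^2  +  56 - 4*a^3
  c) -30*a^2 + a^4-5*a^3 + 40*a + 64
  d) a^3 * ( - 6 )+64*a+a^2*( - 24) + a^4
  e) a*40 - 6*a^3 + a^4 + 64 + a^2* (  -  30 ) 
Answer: c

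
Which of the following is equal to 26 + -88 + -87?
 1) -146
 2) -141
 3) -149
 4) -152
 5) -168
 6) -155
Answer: 3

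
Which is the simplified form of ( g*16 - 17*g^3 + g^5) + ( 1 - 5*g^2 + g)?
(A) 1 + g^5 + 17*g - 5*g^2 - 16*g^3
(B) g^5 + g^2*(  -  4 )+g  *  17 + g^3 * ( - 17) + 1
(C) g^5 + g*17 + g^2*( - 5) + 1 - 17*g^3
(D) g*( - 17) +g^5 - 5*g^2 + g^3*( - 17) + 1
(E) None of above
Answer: C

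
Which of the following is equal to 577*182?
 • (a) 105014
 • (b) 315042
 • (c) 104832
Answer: a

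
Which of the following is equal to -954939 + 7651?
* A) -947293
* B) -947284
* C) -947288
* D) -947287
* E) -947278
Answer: C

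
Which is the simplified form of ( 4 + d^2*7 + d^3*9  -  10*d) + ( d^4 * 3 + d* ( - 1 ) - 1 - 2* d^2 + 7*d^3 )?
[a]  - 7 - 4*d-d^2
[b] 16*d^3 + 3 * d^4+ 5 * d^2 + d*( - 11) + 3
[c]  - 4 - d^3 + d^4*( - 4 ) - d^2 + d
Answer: b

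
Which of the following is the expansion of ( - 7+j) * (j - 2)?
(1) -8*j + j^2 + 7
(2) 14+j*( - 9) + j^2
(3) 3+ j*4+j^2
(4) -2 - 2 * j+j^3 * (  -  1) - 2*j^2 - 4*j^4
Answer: 2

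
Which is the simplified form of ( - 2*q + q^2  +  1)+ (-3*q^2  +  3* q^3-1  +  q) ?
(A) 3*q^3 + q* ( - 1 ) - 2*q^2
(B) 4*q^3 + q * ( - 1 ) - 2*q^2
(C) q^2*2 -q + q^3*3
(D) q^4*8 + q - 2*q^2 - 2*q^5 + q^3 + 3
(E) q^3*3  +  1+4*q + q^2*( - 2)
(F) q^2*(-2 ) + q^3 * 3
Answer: A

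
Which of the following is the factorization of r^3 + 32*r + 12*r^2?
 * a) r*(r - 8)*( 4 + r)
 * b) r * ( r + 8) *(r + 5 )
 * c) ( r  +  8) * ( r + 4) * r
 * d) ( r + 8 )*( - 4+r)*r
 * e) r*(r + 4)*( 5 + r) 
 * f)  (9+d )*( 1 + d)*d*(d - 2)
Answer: c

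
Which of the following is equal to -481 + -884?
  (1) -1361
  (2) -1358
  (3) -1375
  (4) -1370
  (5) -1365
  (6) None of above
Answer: 5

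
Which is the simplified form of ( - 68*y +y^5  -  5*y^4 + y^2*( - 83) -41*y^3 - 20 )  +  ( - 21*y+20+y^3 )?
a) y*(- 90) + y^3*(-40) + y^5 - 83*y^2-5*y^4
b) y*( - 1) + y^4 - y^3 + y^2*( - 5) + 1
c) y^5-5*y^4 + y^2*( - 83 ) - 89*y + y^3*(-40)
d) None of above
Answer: c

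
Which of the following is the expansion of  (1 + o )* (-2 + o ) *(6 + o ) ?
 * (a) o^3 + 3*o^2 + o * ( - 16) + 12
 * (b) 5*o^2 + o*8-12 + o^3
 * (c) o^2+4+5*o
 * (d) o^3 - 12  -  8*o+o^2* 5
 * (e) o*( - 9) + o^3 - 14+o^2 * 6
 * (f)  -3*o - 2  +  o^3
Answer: d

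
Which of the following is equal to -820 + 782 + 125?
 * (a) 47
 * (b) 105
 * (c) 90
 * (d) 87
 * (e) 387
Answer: d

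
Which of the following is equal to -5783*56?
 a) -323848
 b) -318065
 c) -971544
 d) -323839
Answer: a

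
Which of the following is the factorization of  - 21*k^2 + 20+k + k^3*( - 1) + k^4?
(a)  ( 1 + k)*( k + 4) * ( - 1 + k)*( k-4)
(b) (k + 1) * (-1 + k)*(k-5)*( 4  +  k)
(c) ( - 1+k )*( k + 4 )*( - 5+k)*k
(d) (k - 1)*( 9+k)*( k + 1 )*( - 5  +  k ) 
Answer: b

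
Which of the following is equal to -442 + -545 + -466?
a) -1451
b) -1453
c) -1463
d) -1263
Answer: b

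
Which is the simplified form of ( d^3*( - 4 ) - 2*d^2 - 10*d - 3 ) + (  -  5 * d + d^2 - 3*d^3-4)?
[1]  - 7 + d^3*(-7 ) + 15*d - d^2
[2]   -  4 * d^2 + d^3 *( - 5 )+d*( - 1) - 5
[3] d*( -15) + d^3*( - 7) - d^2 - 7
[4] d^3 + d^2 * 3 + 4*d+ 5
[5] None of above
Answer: 3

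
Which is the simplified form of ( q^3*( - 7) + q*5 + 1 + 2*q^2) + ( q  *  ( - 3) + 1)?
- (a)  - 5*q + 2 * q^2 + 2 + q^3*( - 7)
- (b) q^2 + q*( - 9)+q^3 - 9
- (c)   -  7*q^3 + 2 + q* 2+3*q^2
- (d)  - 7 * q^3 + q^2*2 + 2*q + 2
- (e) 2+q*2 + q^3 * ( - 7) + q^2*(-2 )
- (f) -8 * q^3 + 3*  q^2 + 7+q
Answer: d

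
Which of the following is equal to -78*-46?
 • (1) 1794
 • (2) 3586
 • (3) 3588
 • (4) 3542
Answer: 3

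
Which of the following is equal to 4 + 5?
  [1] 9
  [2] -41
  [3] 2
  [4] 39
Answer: 1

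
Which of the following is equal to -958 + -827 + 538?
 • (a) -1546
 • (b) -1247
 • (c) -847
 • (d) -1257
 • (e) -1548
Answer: b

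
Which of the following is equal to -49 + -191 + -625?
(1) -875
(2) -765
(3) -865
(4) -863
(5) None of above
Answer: 3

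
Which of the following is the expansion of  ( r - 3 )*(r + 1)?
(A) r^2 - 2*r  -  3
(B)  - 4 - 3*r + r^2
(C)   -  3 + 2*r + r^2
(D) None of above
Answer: A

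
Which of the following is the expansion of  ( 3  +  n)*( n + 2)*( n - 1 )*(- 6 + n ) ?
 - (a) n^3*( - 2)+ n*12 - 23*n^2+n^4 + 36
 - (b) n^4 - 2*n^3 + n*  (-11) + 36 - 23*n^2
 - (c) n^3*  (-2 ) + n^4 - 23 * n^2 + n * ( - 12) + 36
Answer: c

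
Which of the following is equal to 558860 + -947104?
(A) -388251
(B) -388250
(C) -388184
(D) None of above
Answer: D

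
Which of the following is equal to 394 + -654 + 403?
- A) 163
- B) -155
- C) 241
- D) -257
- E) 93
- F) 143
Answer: F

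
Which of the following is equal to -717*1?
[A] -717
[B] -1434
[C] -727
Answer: A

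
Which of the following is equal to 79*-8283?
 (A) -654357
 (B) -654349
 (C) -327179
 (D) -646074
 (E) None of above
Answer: A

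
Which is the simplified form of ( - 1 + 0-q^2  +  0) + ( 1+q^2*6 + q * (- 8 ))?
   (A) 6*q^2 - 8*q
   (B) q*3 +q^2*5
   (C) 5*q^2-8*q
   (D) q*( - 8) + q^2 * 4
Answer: C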